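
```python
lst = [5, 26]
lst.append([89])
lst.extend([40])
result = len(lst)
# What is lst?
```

After line 1: lst = [5, 26]
After line 2 (append adds [89] as single element): lst = [5, 26, [89]]
After line 3 (extend unpacks [40], adds 40): lst = [5, 26, [89], 40]
After line 4: result = len(lst) = 4

[5, 26, [89], 40]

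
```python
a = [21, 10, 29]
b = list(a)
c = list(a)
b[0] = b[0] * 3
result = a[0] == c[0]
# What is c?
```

After line 1: a = [21, 10, 29]
After line 2 (b = list(a), copy): a = [21, 10, 29], b = [21, 10, 29]
After line 3 (c = list(a) is a copy, new object): c = [21, 10, 29]
After line 4 (b[0] = 21 * 3 = 63; only b mutates (copy)): a = [21, 10, 29], b = [63, 10, 29], c = [21, 10, 29]
After line 5 (a[0] = 21, c[0] = 21; result = True)

[21, 10, 29]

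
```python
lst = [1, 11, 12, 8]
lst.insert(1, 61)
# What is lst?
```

[1, 61, 11, 12, 8]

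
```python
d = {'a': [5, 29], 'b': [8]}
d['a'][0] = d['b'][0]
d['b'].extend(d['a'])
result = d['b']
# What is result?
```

After line 1: d = {'a': [5, 29], 'b': [8]}
After line 2 (a[0] = b[0] = 8): d = {'a': [8, 29], 'b': [8]}
After line 3 (b.extend(a) appends [8, 29]): d = {'a': [8, 29], 'b': [8, 8, 29]}
After line 4: result = d['b'] = [8, 8, 29]

[8, 8, 29]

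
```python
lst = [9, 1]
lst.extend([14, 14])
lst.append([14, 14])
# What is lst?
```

After line 1: lst = [9, 1]
After line 2 (extend unpacks [14, 14]): lst = [9, 1, 14, 14]
After line 3 (append adds [14, 14] as single element): lst = [9, 1, 14, 14, [14, 14]]

[9, 1, 14, 14, [14, 14]]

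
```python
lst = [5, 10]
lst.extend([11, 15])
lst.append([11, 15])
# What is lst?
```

After line 1: lst = [5, 10]
After line 2 (extend unpacks [11, 15]): lst = [5, 10, 11, 15]
After line 3 (append adds [11, 15] as single element): lst = [5, 10, 11, 15, [11, 15]]

[5, 10, 11, 15, [11, 15]]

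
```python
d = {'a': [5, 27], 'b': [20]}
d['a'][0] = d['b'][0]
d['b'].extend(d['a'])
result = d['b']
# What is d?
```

After line 1: d = {'a': [5, 27], 'b': [20]}
After line 2 (a[0] = b[0] = 20): d = {'a': [20, 27], 'b': [20]}
After line 3 (b.extend(a) appends [20, 27]): d = {'a': [20, 27], 'b': [20, 20, 27]}
After line 4: result = d['b'] = [20, 20, 27]

{'a': [20, 27], 'b': [20, 20, 27]}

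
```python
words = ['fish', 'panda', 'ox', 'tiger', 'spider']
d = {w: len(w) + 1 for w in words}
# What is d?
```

{'fish': 5, 'panda': 6, 'ox': 3, 'tiger': 6, 'spider': 7}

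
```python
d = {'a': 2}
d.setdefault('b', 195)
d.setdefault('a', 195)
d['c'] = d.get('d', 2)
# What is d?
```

After line 1: d = {'a': 2}
After line 2 (setdefault adds 'b'=195): d = {'a': 2, 'b': 195}
After line 3 (setdefault 'a' no-op, already exists): d = {'a': 2, 'b': 195}
After line 4 (get('d', 2) returns default since 'd' not in d): d = {'a': 2, 'b': 195, 'c': 2}

{'a': 2, 'b': 195, 'c': 2}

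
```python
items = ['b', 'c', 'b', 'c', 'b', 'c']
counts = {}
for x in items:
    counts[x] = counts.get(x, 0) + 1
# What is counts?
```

Initial: counts = {}, items = ['b', 'c', 'b', 'c', 'b', 'c']
See 'b': counts = {'b': 1}
See 'c': counts = {'b': 1, 'c': 1}
See 'b': counts = {'b': 2, 'c': 1}
See 'c': counts = {'b': 2, 'c': 2}
See 'b': counts = {'b': 3, 'c': 2}
See 'c': counts = {'b': 3, 'c': 3}

{'b': 3, 'c': 3}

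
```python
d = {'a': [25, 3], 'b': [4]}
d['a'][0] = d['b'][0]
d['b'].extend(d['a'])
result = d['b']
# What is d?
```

After line 1: d = {'a': [25, 3], 'b': [4]}
After line 2 (a[0] = b[0] = 4): d = {'a': [4, 3], 'b': [4]}
After line 3 (b.extend(a) appends [4, 3]): d = {'a': [4, 3], 'b': [4, 4, 3]}
After line 4: result = d['b'] = [4, 4, 3]

{'a': [4, 3], 'b': [4, 4, 3]}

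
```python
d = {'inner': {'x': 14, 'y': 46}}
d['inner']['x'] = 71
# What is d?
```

After line 1: d = {'inner': {'x': 14, 'y': 46}}
After line 2 (inner x overwritten): d = {'inner': {'x': 71, 'y': 46}}

{'inner': {'x': 71, 'y': 46}}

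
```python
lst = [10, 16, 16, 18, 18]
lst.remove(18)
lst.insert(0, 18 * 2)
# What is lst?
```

After line 1: lst = [10, 16, 16, 18, 18]
After line 2 (remove first 18): lst = [10, 16, 16, 18]
After line 3 (insert 36 at index 0): lst = [36, 10, 16, 16, 18]

[36, 10, 16, 16, 18]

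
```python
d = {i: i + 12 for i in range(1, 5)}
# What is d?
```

{1: 13, 2: 14, 3: 15, 4: 16}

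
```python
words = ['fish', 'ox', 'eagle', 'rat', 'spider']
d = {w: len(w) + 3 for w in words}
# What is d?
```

{'fish': 7, 'ox': 5, 'eagle': 8, 'rat': 6, 'spider': 9}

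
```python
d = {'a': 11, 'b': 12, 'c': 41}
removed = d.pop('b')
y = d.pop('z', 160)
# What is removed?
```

After line 1: d = {'a': 11, 'b': 12, 'c': 41}
After line 2 (pop 'b' returns 12): d = {'a': 11, 'c': 41}, removed = 12
After line 3 (pop 'z' missing, returns default 160): d = {'a': 11, 'c': 41}, y = 160

12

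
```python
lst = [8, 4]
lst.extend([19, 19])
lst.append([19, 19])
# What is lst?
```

After line 1: lst = [8, 4]
After line 2 (extend unpacks [19, 19]): lst = [8, 4, 19, 19]
After line 3 (append adds [19, 19] as single element): lst = [8, 4, 19, 19, [19, 19]]

[8, 4, 19, 19, [19, 19]]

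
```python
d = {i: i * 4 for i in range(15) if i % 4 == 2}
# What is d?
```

{2: 8, 6: 24, 10: 40, 14: 56}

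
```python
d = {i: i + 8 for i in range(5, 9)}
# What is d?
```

{5: 13, 6: 14, 7: 15, 8: 16}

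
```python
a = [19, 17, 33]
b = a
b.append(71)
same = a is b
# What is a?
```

After line 1: a = [19, 17, 33]
After line 2 (b = a is an alias, same object): a = [19, 17, 33], b = [19, 17, 33]
After line 3 (b.append mutates the shared list): a = [19, 17, 33, 71], b = [19, 17, 33, 71]
After line 4 (same = a is b; same object -> True): same = True

[19, 17, 33, 71]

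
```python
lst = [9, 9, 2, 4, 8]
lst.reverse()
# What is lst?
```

[8, 4, 2, 9, 9]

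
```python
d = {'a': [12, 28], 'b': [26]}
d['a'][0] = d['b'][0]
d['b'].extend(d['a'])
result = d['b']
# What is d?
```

After line 1: d = {'a': [12, 28], 'b': [26]}
After line 2 (a[0] = b[0] = 26): d = {'a': [26, 28], 'b': [26]}
After line 3 (b.extend(a) appends [26, 28]): d = {'a': [26, 28], 'b': [26, 26, 28]}
After line 4: result = d['b'] = [26, 26, 28]

{'a': [26, 28], 'b': [26, 26, 28]}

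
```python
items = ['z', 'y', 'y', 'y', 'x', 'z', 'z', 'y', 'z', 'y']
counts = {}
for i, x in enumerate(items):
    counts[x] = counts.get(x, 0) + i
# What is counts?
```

Initial: counts = {}, items = ['z', 'y', 'y', 'y', 'x', 'z', 'z', 'y', 'z', 'y']
i=0, x='z': counts = {'z': 0}
i=1, x='y': counts = {'z': 0, 'y': 1}
i=2, x='y': counts = {'z': 0, 'y': 3}
i=3, x='y': counts = {'z': 0, 'y': 6}
i=4, x='x': counts = {'z': 0, 'y': 6, 'x': 4}
i=5, x='z': counts = {'z': 5, 'y': 6, 'x': 4}
i=6, x='z': counts = {'z': 11, 'y': 6, 'x': 4}
i=7, x='y': counts = {'z': 11, 'y': 13, 'x': 4}
i=8, x='z': counts = {'z': 19, 'y': 13, 'x': 4}
i=9, x='y': counts = {'z': 19, 'y': 22, 'x': 4}

{'z': 19, 'y': 22, 'x': 4}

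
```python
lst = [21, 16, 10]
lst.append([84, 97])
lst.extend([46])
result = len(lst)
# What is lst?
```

After line 1: lst = [21, 16, 10]
After line 2 (append adds [84, 97] as single element): lst = [21, 16, 10, [84, 97]]
After line 3 (extend unpacks [46], adds 46): lst = [21, 16, 10, [84, 97], 46]
After line 4: result = len(lst) = 5

[21, 16, 10, [84, 97], 46]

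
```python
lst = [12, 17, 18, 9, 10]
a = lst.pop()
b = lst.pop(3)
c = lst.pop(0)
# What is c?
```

After line 1: lst = [12, 17, 18, 9, 10]
After line 2 (pop() -> a = 10): lst = [12, 17, 18, 9]
After line 3 (pop(3) -> b = 9): lst = [12, 17, 18]
After line 4 (pop(0) -> c = 12): lst = [17, 18]

12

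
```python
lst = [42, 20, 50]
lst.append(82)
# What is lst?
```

[42, 20, 50, 82]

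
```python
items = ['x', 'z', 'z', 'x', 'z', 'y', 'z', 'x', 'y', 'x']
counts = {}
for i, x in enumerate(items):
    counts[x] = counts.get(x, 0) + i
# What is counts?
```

Initial: counts = {}, items = ['x', 'z', 'z', 'x', 'z', 'y', 'z', 'x', 'y', 'x']
i=0, x='x': counts = {'x': 0}
i=1, x='z': counts = {'x': 0, 'z': 1}
i=2, x='z': counts = {'x': 0, 'z': 3}
i=3, x='x': counts = {'x': 3, 'z': 3}
i=4, x='z': counts = {'x': 3, 'z': 7}
i=5, x='y': counts = {'x': 3, 'z': 7, 'y': 5}
i=6, x='z': counts = {'x': 3, 'z': 13, 'y': 5}
i=7, x='x': counts = {'x': 10, 'z': 13, 'y': 5}
i=8, x='y': counts = {'x': 10, 'z': 13, 'y': 13}
i=9, x='x': counts = {'x': 19, 'z': 13, 'y': 13}

{'x': 19, 'z': 13, 'y': 13}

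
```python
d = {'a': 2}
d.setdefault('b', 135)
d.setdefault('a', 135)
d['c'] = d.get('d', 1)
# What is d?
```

After line 1: d = {'a': 2}
After line 2 (setdefault adds 'b'=135): d = {'a': 2, 'b': 135}
After line 3 (setdefault 'a' no-op, already exists): d = {'a': 2, 'b': 135}
After line 4 (get('d', 1) returns default since 'd' not in d): d = {'a': 2, 'b': 135, 'c': 1}

{'a': 2, 'b': 135, 'c': 1}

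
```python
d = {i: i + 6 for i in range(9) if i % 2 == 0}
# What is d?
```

{0: 6, 2: 8, 4: 10, 6: 12, 8: 14}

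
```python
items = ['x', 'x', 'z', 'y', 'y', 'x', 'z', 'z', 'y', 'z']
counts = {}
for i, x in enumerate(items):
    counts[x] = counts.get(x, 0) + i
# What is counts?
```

Initial: counts = {}, items = ['x', 'x', 'z', 'y', 'y', 'x', 'z', 'z', 'y', 'z']
i=0, x='x': counts = {'x': 0}
i=1, x='x': counts = {'x': 1}
i=2, x='z': counts = {'x': 1, 'z': 2}
i=3, x='y': counts = {'x': 1, 'z': 2, 'y': 3}
i=4, x='y': counts = {'x': 1, 'z': 2, 'y': 7}
i=5, x='x': counts = {'x': 6, 'z': 2, 'y': 7}
i=6, x='z': counts = {'x': 6, 'z': 8, 'y': 7}
i=7, x='z': counts = {'x': 6, 'z': 15, 'y': 7}
i=8, x='y': counts = {'x': 6, 'z': 15, 'y': 15}
i=9, x='z': counts = {'x': 6, 'z': 24, 'y': 15}

{'x': 6, 'z': 24, 'y': 15}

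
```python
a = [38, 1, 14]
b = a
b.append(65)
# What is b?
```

After line 1: a = [38, 1, 14]
After line 2 (b = a is an alias, same object): a = [38, 1, 14], b = [38, 1, 14]
After line 3 (b.append mutates the shared list): a = [38, 1, 14, 65], b = [38, 1, 14, 65]

[38, 1, 14, 65]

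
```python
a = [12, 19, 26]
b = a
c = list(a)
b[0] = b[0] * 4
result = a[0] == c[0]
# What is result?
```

After line 1: a = [12, 19, 26]
After line 2 (b = a, alias): a = [12, 19, 26], b = [12, 19, 26]
After line 3 (c = list(a) is a copy, new object): c = [12, 19, 26]
After line 4 (b[0] = 12 * 4 = 48; mutates shared a/b): a = b = [48, 19, 26], c = [12, 19, 26]
After line 5 (a[0] = 48, c[0] = 12; result = False)

False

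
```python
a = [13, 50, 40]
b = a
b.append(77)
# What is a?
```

After line 1: a = [13, 50, 40]
After line 2 (b = a is an alias, same object): a = [13, 50, 40], b = [13, 50, 40]
After line 3 (b.append mutates the shared list): a = [13, 50, 40, 77], b = [13, 50, 40, 77]

[13, 50, 40, 77]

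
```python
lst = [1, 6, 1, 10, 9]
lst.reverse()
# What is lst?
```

[9, 10, 1, 6, 1]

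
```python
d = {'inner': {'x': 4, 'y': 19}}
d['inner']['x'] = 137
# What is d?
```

After line 1: d = {'inner': {'x': 4, 'y': 19}}
After line 2 (inner x overwritten): d = {'inner': {'x': 137, 'y': 19}}

{'inner': {'x': 137, 'y': 19}}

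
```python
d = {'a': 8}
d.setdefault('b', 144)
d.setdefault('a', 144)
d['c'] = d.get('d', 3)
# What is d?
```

After line 1: d = {'a': 8}
After line 2 (setdefault adds 'b'=144): d = {'a': 8, 'b': 144}
After line 3 (setdefault 'a' no-op, already exists): d = {'a': 8, 'b': 144}
After line 4 (get('d', 3) returns default since 'd' not in d): d = {'a': 8, 'b': 144, 'c': 3}

{'a': 8, 'b': 144, 'c': 3}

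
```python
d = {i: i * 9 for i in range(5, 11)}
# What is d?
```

{5: 45, 6: 54, 7: 63, 8: 72, 9: 81, 10: 90}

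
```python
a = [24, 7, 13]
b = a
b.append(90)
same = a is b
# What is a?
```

After line 1: a = [24, 7, 13]
After line 2 (b = a is an alias, same object): a = [24, 7, 13], b = [24, 7, 13]
After line 3 (b.append mutates the shared list): a = [24, 7, 13, 90], b = [24, 7, 13, 90]
After line 4 (same = a is b; same object -> True): same = True

[24, 7, 13, 90]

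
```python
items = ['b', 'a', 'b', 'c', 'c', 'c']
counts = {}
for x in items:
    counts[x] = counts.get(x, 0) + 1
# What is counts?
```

Initial: counts = {}, items = ['b', 'a', 'b', 'c', 'c', 'c']
See 'b': counts = {'b': 1}
See 'a': counts = {'b': 1, 'a': 1}
See 'b': counts = {'b': 2, 'a': 1}
See 'c': counts = {'b': 2, 'a': 1, 'c': 1}
See 'c': counts = {'b': 2, 'a': 1, 'c': 2}
See 'c': counts = {'b': 2, 'a': 1, 'c': 3}

{'b': 2, 'a': 1, 'c': 3}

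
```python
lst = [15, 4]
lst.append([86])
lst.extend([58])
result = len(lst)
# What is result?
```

After line 1: lst = [15, 4]
After line 2 (append adds [86] as single element): lst = [15, 4, [86]]
After line 3 (extend unpacks [58], adds 58): lst = [15, 4, [86], 58]
After line 4: result = len(lst) = 4

4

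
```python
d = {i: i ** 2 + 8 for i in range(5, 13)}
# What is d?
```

{5: 33, 6: 44, 7: 57, 8: 72, 9: 89, 10: 108, 11: 129, 12: 152}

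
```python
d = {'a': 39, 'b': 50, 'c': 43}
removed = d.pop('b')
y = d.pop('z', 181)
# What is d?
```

After line 1: d = {'a': 39, 'b': 50, 'c': 43}
After line 2 (pop 'b' returns 50): d = {'a': 39, 'c': 43}, removed = 50
After line 3 (pop 'z' missing, returns default 181): d = {'a': 39, 'c': 43}, y = 181

{'a': 39, 'c': 43}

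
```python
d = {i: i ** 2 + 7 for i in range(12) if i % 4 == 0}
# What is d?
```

{0: 7, 4: 23, 8: 71}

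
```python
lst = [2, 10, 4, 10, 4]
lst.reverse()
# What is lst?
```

[4, 10, 4, 10, 2]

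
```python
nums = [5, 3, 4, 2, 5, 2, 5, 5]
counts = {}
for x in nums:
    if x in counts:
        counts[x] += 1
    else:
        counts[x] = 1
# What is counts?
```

Initial: counts = {}, nums = [5, 3, 4, 2, 5, 2, 5, 5]
See 5: counts = {5: 1}
See 3: counts = {5: 1, 3: 1}
See 4: counts = {5: 1, 3: 1, 4: 1}
See 2: counts = {5: 1, 3: 1, 4: 1, 2: 1}
See 5: counts = {5: 2, 3: 1, 4: 1, 2: 1}
See 2: counts = {5: 2, 3: 1, 4: 1, 2: 2}
See 5: counts = {5: 3, 3: 1, 4: 1, 2: 2}
See 5: counts = {5: 4, 3: 1, 4: 1, 2: 2}

{5: 4, 3: 1, 4: 1, 2: 2}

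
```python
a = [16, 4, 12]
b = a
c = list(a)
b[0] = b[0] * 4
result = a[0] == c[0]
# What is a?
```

After line 1: a = [16, 4, 12]
After line 2 (b = a, alias): a = [16, 4, 12], b = [16, 4, 12]
After line 3 (c = list(a) is a copy, new object): c = [16, 4, 12]
After line 4 (b[0] = 16 * 4 = 64; mutates shared a/b): a = b = [64, 4, 12], c = [16, 4, 12]
After line 5 (a[0] = 64, c[0] = 16; result = False)

[64, 4, 12]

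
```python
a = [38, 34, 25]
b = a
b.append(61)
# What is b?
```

After line 1: a = [38, 34, 25]
After line 2 (b = a is an alias, same object): a = [38, 34, 25], b = [38, 34, 25]
After line 3 (b.append mutates the shared list): a = [38, 34, 25, 61], b = [38, 34, 25, 61]

[38, 34, 25, 61]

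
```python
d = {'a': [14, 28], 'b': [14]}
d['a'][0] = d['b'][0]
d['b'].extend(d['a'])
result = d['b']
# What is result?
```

After line 1: d = {'a': [14, 28], 'b': [14]}
After line 2 (a[0] = b[0] = 14): d = {'a': [14, 28], 'b': [14]}
After line 3 (b.extend(a) appends [14, 28]): d = {'a': [14, 28], 'b': [14, 14, 28]}
After line 4: result = d['b'] = [14, 14, 28]

[14, 14, 28]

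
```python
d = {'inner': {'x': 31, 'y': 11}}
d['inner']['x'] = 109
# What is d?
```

After line 1: d = {'inner': {'x': 31, 'y': 11}}
After line 2 (inner x overwritten): d = {'inner': {'x': 109, 'y': 11}}

{'inner': {'x': 109, 'y': 11}}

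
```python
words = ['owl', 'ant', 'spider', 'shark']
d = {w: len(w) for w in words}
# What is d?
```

{'owl': 3, 'ant': 3, 'spider': 6, 'shark': 5}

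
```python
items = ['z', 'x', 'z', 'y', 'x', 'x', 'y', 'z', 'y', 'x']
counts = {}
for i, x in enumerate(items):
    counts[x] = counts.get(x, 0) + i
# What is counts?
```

Initial: counts = {}, items = ['z', 'x', 'z', 'y', 'x', 'x', 'y', 'z', 'y', 'x']
i=0, x='z': counts = {'z': 0}
i=1, x='x': counts = {'z': 0, 'x': 1}
i=2, x='z': counts = {'z': 2, 'x': 1}
i=3, x='y': counts = {'z': 2, 'x': 1, 'y': 3}
i=4, x='x': counts = {'z': 2, 'x': 5, 'y': 3}
i=5, x='x': counts = {'z': 2, 'x': 10, 'y': 3}
i=6, x='y': counts = {'z': 2, 'x': 10, 'y': 9}
i=7, x='z': counts = {'z': 9, 'x': 10, 'y': 9}
i=8, x='y': counts = {'z': 9, 'x': 10, 'y': 17}
i=9, x='x': counts = {'z': 9, 'x': 19, 'y': 17}

{'z': 9, 'x': 19, 'y': 17}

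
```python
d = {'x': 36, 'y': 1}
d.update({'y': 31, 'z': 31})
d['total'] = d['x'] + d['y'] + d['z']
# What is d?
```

After line 1: d = {'x': 36, 'y': 1}
After line 2 (y overwritten, z added): d = {'x': 36, 'y': 31, 'z': 31}
After line 3 (total = 36 + 31 + 31 = 98): d = {'x': 36, 'y': 31, 'z': 31, 'total': 98}

{'x': 36, 'y': 31, 'z': 31, 'total': 98}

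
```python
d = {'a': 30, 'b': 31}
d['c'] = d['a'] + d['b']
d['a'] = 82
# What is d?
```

After line 1: d = {'a': 30, 'b': 31}
After line 2 (d['c'] = 30 + 31): d = {'a': 30, 'b': 31, 'c': 61}
After line 3: d = {'a': 82, 'b': 31, 'c': 61}

{'a': 82, 'b': 31, 'c': 61}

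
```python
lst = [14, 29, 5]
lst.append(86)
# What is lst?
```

[14, 29, 5, 86]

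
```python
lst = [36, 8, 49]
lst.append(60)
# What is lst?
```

[36, 8, 49, 60]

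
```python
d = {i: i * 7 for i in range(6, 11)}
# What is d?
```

{6: 42, 7: 49, 8: 56, 9: 63, 10: 70}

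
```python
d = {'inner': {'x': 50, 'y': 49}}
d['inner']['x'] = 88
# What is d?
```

After line 1: d = {'inner': {'x': 50, 'y': 49}}
After line 2 (inner x overwritten): d = {'inner': {'x': 88, 'y': 49}}

{'inner': {'x': 88, 'y': 49}}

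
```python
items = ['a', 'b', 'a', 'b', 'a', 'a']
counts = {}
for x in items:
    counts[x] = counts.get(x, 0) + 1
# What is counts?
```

Initial: counts = {}, items = ['a', 'b', 'a', 'b', 'a', 'a']
See 'a': counts = {'a': 1}
See 'b': counts = {'a': 1, 'b': 1}
See 'a': counts = {'a': 2, 'b': 1}
See 'b': counts = {'a': 2, 'b': 2}
See 'a': counts = {'a': 3, 'b': 2}
See 'a': counts = {'a': 4, 'b': 2}

{'a': 4, 'b': 2}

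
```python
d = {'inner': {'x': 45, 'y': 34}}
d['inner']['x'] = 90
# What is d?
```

After line 1: d = {'inner': {'x': 45, 'y': 34}}
After line 2 (inner x overwritten): d = {'inner': {'x': 90, 'y': 34}}

{'inner': {'x': 90, 'y': 34}}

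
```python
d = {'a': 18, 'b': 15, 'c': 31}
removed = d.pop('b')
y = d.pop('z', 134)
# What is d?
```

After line 1: d = {'a': 18, 'b': 15, 'c': 31}
After line 2 (pop 'b' returns 15): d = {'a': 18, 'c': 31}, removed = 15
After line 3 (pop 'z' missing, returns default 134): d = {'a': 18, 'c': 31}, y = 134

{'a': 18, 'c': 31}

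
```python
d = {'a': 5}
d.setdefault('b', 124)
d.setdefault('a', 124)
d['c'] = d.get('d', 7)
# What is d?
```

After line 1: d = {'a': 5}
After line 2 (setdefault adds 'b'=124): d = {'a': 5, 'b': 124}
After line 3 (setdefault 'a' no-op, already exists): d = {'a': 5, 'b': 124}
After line 4 (get('d', 7) returns default since 'd' not in d): d = {'a': 5, 'b': 124, 'c': 7}

{'a': 5, 'b': 124, 'c': 7}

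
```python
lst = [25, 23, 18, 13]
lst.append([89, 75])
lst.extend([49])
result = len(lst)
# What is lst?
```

After line 1: lst = [25, 23, 18, 13]
After line 2 (append adds [89, 75] as single element): lst = [25, 23, 18, 13, [89, 75]]
After line 3 (extend unpacks [49], adds 49): lst = [25, 23, 18, 13, [89, 75], 49]
After line 4: result = len(lst) = 6

[25, 23, 18, 13, [89, 75], 49]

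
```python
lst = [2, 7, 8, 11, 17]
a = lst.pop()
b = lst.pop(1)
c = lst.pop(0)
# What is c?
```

After line 1: lst = [2, 7, 8, 11, 17]
After line 2 (pop() -> a = 17): lst = [2, 7, 8, 11]
After line 3 (pop(1) -> b = 7): lst = [2, 8, 11]
After line 4 (pop(0) -> c = 2): lst = [8, 11]

2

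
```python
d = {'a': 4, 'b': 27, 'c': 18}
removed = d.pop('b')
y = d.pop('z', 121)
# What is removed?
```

After line 1: d = {'a': 4, 'b': 27, 'c': 18}
After line 2 (pop 'b' returns 27): d = {'a': 4, 'c': 18}, removed = 27
After line 3 (pop 'z' missing, returns default 121): d = {'a': 4, 'c': 18}, y = 121

27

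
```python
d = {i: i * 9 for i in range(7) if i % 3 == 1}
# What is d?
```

{1: 9, 4: 36}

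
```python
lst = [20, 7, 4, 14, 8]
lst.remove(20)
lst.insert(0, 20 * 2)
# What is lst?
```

After line 1: lst = [20, 7, 4, 14, 8]
After line 2 (remove first 20): lst = [7, 4, 14, 8]
After line 3 (insert 40 at index 0): lst = [40, 7, 4, 14, 8]

[40, 7, 4, 14, 8]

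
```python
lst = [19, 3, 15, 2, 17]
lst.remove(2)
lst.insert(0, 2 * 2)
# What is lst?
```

After line 1: lst = [19, 3, 15, 2, 17]
After line 2 (remove first 2): lst = [19, 3, 15, 17]
After line 3 (insert 4 at index 0): lst = [4, 19, 3, 15, 17]

[4, 19, 3, 15, 17]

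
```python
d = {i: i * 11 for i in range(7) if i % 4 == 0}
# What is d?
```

{0: 0, 4: 44}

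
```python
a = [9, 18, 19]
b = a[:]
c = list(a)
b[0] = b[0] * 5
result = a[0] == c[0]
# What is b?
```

After line 1: a = [9, 18, 19]
After line 2 (b = a[:], copy): a = [9, 18, 19], b = [9, 18, 19]
After line 3 (c = list(a) is a copy, new object): c = [9, 18, 19]
After line 4 (b[0] = 9 * 5 = 45; only b mutates (copy)): a = [9, 18, 19], b = [45, 18, 19], c = [9, 18, 19]
After line 5 (a[0] = 9, c[0] = 9; result = True)

[45, 18, 19]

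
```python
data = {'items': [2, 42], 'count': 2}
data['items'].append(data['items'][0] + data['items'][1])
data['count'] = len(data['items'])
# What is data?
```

After line 1: data = {'items': [2, 42], 'count': 2}
After line 2 (append 2 + 42 = 44): data = {'items': [2, 42, 44], 'count': 2}
After line 3 (count = len(items) = 3): data = {'items': [2, 42, 44], 'count': 3}

{'items': [2, 42, 44], 'count': 3}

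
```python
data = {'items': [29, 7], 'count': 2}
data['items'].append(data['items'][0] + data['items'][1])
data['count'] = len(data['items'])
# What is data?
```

After line 1: data = {'items': [29, 7], 'count': 2}
After line 2 (append 29 + 7 = 36): data = {'items': [29, 7, 36], 'count': 2}
After line 3 (count = len(items) = 3): data = {'items': [29, 7, 36], 'count': 3}

{'items': [29, 7, 36], 'count': 3}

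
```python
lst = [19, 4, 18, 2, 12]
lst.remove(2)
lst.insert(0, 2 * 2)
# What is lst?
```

After line 1: lst = [19, 4, 18, 2, 12]
After line 2 (remove first 2): lst = [19, 4, 18, 12]
After line 3 (insert 4 at index 0): lst = [4, 19, 4, 18, 12]

[4, 19, 4, 18, 12]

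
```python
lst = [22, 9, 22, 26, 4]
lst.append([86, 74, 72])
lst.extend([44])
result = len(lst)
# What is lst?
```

After line 1: lst = [22, 9, 22, 26, 4]
After line 2 (append adds [86, 74, 72] as single element): lst = [22, 9, 22, 26, 4, [86, 74, 72]]
After line 3 (extend unpacks [44], adds 44): lst = [22, 9, 22, 26, 4, [86, 74, 72], 44]
After line 4: result = len(lst) = 7

[22, 9, 22, 26, 4, [86, 74, 72], 44]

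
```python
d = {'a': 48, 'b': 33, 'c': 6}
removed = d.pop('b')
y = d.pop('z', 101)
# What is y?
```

After line 1: d = {'a': 48, 'b': 33, 'c': 6}
After line 2 (pop 'b' returns 33): d = {'a': 48, 'c': 6}, removed = 33
After line 3 (pop 'z' missing, returns default 101): d = {'a': 48, 'c': 6}, y = 101

101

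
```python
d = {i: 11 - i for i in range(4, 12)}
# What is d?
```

{4: 7, 5: 6, 6: 5, 7: 4, 8: 3, 9: 2, 10: 1, 11: 0}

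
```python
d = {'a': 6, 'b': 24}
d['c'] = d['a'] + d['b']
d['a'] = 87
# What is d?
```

After line 1: d = {'a': 6, 'b': 24}
After line 2 (d['c'] = 6 + 24): d = {'a': 6, 'b': 24, 'c': 30}
After line 3: d = {'a': 87, 'b': 24, 'c': 30}

{'a': 87, 'b': 24, 'c': 30}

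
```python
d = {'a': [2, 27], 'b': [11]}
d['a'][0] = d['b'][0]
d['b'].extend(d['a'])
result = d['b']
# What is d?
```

After line 1: d = {'a': [2, 27], 'b': [11]}
After line 2 (a[0] = b[0] = 11): d = {'a': [11, 27], 'b': [11]}
After line 3 (b.extend(a) appends [11, 27]): d = {'a': [11, 27], 'b': [11, 11, 27]}
After line 4: result = d['b'] = [11, 11, 27]

{'a': [11, 27], 'b': [11, 11, 27]}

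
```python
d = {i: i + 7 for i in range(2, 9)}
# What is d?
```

{2: 9, 3: 10, 4: 11, 5: 12, 6: 13, 7: 14, 8: 15}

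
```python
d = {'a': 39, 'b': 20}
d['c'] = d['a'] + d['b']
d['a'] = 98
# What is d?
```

After line 1: d = {'a': 39, 'b': 20}
After line 2 (d['c'] = 39 + 20): d = {'a': 39, 'b': 20, 'c': 59}
After line 3: d = {'a': 98, 'b': 20, 'c': 59}

{'a': 98, 'b': 20, 'c': 59}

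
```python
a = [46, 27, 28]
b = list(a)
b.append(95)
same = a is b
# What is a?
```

After line 1: a = [46, 27, 28]
After line 2 (b = list(a) is a shallow copy, new object): a = [46, 27, 28], b = [46, 27, 28]
After line 3 (append only mutates b): a = [46, 27, 28], b = [46, 27, 28, 95]
After line 4 (same = a is b; different objects -> False): same = False

[46, 27, 28]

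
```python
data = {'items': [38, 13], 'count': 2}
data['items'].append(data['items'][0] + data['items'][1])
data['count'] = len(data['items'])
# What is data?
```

After line 1: data = {'items': [38, 13], 'count': 2}
After line 2 (append 38 + 13 = 51): data = {'items': [38, 13, 51], 'count': 2}
After line 3 (count = len(items) = 3): data = {'items': [38, 13, 51], 'count': 3}

{'items': [38, 13, 51], 'count': 3}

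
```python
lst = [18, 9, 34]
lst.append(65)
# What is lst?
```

[18, 9, 34, 65]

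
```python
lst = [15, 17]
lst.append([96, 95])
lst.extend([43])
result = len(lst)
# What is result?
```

After line 1: lst = [15, 17]
After line 2 (append adds [96, 95] as single element): lst = [15, 17, [96, 95]]
After line 3 (extend unpacks [43], adds 43): lst = [15, 17, [96, 95], 43]
After line 4: result = len(lst) = 4

4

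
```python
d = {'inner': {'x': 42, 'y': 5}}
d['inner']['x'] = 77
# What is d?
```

After line 1: d = {'inner': {'x': 42, 'y': 5}}
After line 2 (inner x overwritten): d = {'inner': {'x': 77, 'y': 5}}

{'inner': {'x': 77, 'y': 5}}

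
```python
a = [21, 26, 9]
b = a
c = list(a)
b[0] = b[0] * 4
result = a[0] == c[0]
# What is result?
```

After line 1: a = [21, 26, 9]
After line 2 (b = a, alias): a = [21, 26, 9], b = [21, 26, 9]
After line 3 (c = list(a) is a copy, new object): c = [21, 26, 9]
After line 4 (b[0] = 21 * 4 = 84; mutates shared a/b): a = b = [84, 26, 9], c = [21, 26, 9]
After line 5 (a[0] = 84, c[0] = 21; result = False)

False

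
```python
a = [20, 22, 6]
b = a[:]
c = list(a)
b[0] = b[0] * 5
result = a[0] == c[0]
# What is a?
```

After line 1: a = [20, 22, 6]
After line 2 (b = a[:], copy): a = [20, 22, 6], b = [20, 22, 6]
After line 3 (c = list(a) is a copy, new object): c = [20, 22, 6]
After line 4 (b[0] = 20 * 5 = 100; only b mutates (copy)): a = [20, 22, 6], b = [100, 22, 6], c = [20, 22, 6]
After line 5 (a[0] = 20, c[0] = 20; result = True)

[20, 22, 6]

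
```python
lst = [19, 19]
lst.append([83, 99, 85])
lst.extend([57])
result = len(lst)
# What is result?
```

After line 1: lst = [19, 19]
After line 2 (append adds [83, 99, 85] as single element): lst = [19, 19, [83, 99, 85]]
After line 3 (extend unpacks [57], adds 57): lst = [19, 19, [83, 99, 85], 57]
After line 4: result = len(lst) = 4

4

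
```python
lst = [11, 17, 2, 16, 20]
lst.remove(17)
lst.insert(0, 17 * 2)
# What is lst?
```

After line 1: lst = [11, 17, 2, 16, 20]
After line 2 (remove first 17): lst = [11, 2, 16, 20]
After line 3 (insert 34 at index 0): lst = [34, 11, 2, 16, 20]

[34, 11, 2, 16, 20]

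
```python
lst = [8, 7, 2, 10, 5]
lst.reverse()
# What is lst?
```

[5, 10, 2, 7, 8]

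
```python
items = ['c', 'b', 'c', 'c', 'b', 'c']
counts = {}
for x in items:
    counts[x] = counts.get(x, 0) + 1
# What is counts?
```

Initial: counts = {}, items = ['c', 'b', 'c', 'c', 'b', 'c']
See 'c': counts = {'c': 1}
See 'b': counts = {'c': 1, 'b': 1}
See 'c': counts = {'c': 2, 'b': 1}
See 'c': counts = {'c': 3, 'b': 1}
See 'b': counts = {'c': 3, 'b': 2}
See 'c': counts = {'c': 4, 'b': 2}

{'c': 4, 'b': 2}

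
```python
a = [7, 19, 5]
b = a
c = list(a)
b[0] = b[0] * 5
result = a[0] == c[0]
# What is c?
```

After line 1: a = [7, 19, 5]
After line 2 (b = a, alias): a = [7, 19, 5], b = [7, 19, 5]
After line 3 (c = list(a) is a copy, new object): c = [7, 19, 5]
After line 4 (b[0] = 7 * 5 = 35; mutates shared a/b): a = b = [35, 19, 5], c = [7, 19, 5]
After line 5 (a[0] = 35, c[0] = 7; result = False)

[7, 19, 5]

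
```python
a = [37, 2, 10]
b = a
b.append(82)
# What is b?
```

After line 1: a = [37, 2, 10]
After line 2 (b = a is an alias, same object): a = [37, 2, 10], b = [37, 2, 10]
After line 3 (b.append mutates the shared list): a = [37, 2, 10, 82], b = [37, 2, 10, 82]

[37, 2, 10, 82]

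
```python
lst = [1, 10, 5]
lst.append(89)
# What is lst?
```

[1, 10, 5, 89]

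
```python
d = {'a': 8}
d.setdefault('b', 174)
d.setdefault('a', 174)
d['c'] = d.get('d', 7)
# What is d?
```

After line 1: d = {'a': 8}
After line 2 (setdefault adds 'b'=174): d = {'a': 8, 'b': 174}
After line 3 (setdefault 'a' no-op, already exists): d = {'a': 8, 'b': 174}
After line 4 (get('d', 7) returns default since 'd' not in d): d = {'a': 8, 'b': 174, 'c': 7}

{'a': 8, 'b': 174, 'c': 7}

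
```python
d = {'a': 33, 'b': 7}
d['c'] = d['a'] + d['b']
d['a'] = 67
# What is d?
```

After line 1: d = {'a': 33, 'b': 7}
After line 2 (d['c'] = 33 + 7): d = {'a': 33, 'b': 7, 'c': 40}
After line 3: d = {'a': 67, 'b': 7, 'c': 40}

{'a': 67, 'b': 7, 'c': 40}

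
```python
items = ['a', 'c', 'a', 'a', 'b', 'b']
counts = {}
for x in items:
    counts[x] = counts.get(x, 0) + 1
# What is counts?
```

Initial: counts = {}, items = ['a', 'c', 'a', 'a', 'b', 'b']
See 'a': counts = {'a': 1}
See 'c': counts = {'a': 1, 'c': 1}
See 'a': counts = {'a': 2, 'c': 1}
See 'a': counts = {'a': 3, 'c': 1}
See 'b': counts = {'a': 3, 'c': 1, 'b': 1}
See 'b': counts = {'a': 3, 'c': 1, 'b': 2}

{'a': 3, 'c': 1, 'b': 2}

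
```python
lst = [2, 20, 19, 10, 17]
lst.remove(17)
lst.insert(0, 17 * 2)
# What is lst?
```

After line 1: lst = [2, 20, 19, 10, 17]
After line 2 (remove first 17): lst = [2, 20, 19, 10]
After line 3 (insert 34 at index 0): lst = [34, 2, 20, 19, 10]

[34, 2, 20, 19, 10]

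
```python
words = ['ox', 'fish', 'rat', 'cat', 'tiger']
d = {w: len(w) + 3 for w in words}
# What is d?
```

{'ox': 5, 'fish': 7, 'rat': 6, 'cat': 6, 'tiger': 8}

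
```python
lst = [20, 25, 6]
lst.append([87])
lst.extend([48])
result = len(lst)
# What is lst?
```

After line 1: lst = [20, 25, 6]
After line 2 (append adds [87] as single element): lst = [20, 25, 6, [87]]
After line 3 (extend unpacks [48], adds 48): lst = [20, 25, 6, [87], 48]
After line 4: result = len(lst) = 5

[20, 25, 6, [87], 48]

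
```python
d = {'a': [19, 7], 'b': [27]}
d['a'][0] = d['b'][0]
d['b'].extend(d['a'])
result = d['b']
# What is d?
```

After line 1: d = {'a': [19, 7], 'b': [27]}
After line 2 (a[0] = b[0] = 27): d = {'a': [27, 7], 'b': [27]}
After line 3 (b.extend(a) appends [27, 7]): d = {'a': [27, 7], 'b': [27, 27, 7]}
After line 4: result = d['b'] = [27, 27, 7]

{'a': [27, 7], 'b': [27, 27, 7]}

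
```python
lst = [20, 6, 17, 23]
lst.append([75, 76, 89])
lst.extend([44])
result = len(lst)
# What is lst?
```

After line 1: lst = [20, 6, 17, 23]
After line 2 (append adds [75, 76, 89] as single element): lst = [20, 6, 17, 23, [75, 76, 89]]
After line 3 (extend unpacks [44], adds 44): lst = [20, 6, 17, 23, [75, 76, 89], 44]
After line 4: result = len(lst) = 6

[20, 6, 17, 23, [75, 76, 89], 44]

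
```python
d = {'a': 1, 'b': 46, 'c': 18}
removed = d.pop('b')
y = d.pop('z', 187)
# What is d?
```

After line 1: d = {'a': 1, 'b': 46, 'c': 18}
After line 2 (pop 'b' returns 46): d = {'a': 1, 'c': 18}, removed = 46
After line 3 (pop 'z' missing, returns default 187): d = {'a': 1, 'c': 18}, y = 187

{'a': 1, 'c': 18}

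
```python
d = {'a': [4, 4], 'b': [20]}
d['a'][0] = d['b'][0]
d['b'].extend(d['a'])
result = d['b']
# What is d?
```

After line 1: d = {'a': [4, 4], 'b': [20]}
After line 2 (a[0] = b[0] = 20): d = {'a': [20, 4], 'b': [20]}
After line 3 (b.extend(a) appends [20, 4]): d = {'a': [20, 4], 'b': [20, 20, 4]}
After line 4: result = d['b'] = [20, 20, 4]

{'a': [20, 4], 'b': [20, 20, 4]}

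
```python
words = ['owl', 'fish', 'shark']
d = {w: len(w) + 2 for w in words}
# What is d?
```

{'owl': 5, 'fish': 6, 'shark': 7}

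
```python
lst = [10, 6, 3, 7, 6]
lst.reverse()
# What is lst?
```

[6, 7, 3, 6, 10]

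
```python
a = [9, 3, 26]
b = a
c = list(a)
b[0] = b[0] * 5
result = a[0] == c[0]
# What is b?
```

After line 1: a = [9, 3, 26]
After line 2 (b = a, alias): a = [9, 3, 26], b = [9, 3, 26]
After line 3 (c = list(a) is a copy, new object): c = [9, 3, 26]
After line 4 (b[0] = 9 * 5 = 45; mutates shared a/b): a = b = [45, 3, 26], c = [9, 3, 26]
After line 5 (a[0] = 45, c[0] = 9; result = False)

[45, 3, 26]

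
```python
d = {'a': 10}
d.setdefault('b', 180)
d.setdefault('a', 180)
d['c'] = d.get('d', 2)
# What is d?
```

After line 1: d = {'a': 10}
After line 2 (setdefault adds 'b'=180): d = {'a': 10, 'b': 180}
After line 3 (setdefault 'a' no-op, already exists): d = {'a': 10, 'b': 180}
After line 4 (get('d', 2) returns default since 'd' not in d): d = {'a': 10, 'b': 180, 'c': 2}

{'a': 10, 'b': 180, 'c': 2}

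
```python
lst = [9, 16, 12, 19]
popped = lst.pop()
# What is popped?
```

19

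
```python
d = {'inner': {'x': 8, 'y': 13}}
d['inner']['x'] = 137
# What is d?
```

After line 1: d = {'inner': {'x': 8, 'y': 13}}
After line 2 (inner x overwritten): d = {'inner': {'x': 137, 'y': 13}}

{'inner': {'x': 137, 'y': 13}}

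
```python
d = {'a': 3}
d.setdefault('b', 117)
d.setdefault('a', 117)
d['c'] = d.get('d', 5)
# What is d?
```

After line 1: d = {'a': 3}
After line 2 (setdefault adds 'b'=117): d = {'a': 3, 'b': 117}
After line 3 (setdefault 'a' no-op, already exists): d = {'a': 3, 'b': 117}
After line 4 (get('d', 5) returns default since 'd' not in d): d = {'a': 3, 'b': 117, 'c': 5}

{'a': 3, 'b': 117, 'c': 5}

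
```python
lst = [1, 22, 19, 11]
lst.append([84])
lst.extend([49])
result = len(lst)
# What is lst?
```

After line 1: lst = [1, 22, 19, 11]
After line 2 (append adds [84] as single element): lst = [1, 22, 19, 11, [84]]
After line 3 (extend unpacks [49], adds 49): lst = [1, 22, 19, 11, [84], 49]
After line 4: result = len(lst) = 6

[1, 22, 19, 11, [84], 49]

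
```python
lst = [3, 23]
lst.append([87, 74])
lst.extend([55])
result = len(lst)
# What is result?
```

After line 1: lst = [3, 23]
After line 2 (append adds [87, 74] as single element): lst = [3, 23, [87, 74]]
After line 3 (extend unpacks [55], adds 55): lst = [3, 23, [87, 74], 55]
After line 4: result = len(lst) = 4

4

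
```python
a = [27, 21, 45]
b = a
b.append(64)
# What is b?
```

After line 1: a = [27, 21, 45]
After line 2 (b = a is an alias, same object): a = [27, 21, 45], b = [27, 21, 45]
After line 3 (b.append mutates the shared list): a = [27, 21, 45, 64], b = [27, 21, 45, 64]

[27, 21, 45, 64]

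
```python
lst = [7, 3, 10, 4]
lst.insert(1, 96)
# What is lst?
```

[7, 96, 3, 10, 4]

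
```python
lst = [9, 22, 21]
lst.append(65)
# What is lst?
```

[9, 22, 21, 65]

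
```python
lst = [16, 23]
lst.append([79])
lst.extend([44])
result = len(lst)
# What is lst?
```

After line 1: lst = [16, 23]
After line 2 (append adds [79] as single element): lst = [16, 23, [79]]
After line 3 (extend unpacks [44], adds 44): lst = [16, 23, [79], 44]
After line 4: result = len(lst) = 4

[16, 23, [79], 44]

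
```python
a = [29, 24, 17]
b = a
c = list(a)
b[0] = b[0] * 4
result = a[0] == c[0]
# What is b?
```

After line 1: a = [29, 24, 17]
After line 2 (b = a, alias): a = [29, 24, 17], b = [29, 24, 17]
After line 3 (c = list(a) is a copy, new object): c = [29, 24, 17]
After line 4 (b[0] = 29 * 4 = 116; mutates shared a/b): a = b = [116, 24, 17], c = [29, 24, 17]
After line 5 (a[0] = 116, c[0] = 29; result = False)

[116, 24, 17]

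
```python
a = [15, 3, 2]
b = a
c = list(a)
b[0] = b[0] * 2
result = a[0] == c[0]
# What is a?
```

After line 1: a = [15, 3, 2]
After line 2 (b = a, alias): a = [15, 3, 2], b = [15, 3, 2]
After line 3 (c = list(a) is a copy, new object): c = [15, 3, 2]
After line 4 (b[0] = 15 * 2 = 30; mutates shared a/b): a = b = [30, 3, 2], c = [15, 3, 2]
After line 5 (a[0] = 30, c[0] = 15; result = False)

[30, 3, 2]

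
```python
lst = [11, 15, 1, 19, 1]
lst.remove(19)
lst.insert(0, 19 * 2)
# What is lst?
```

After line 1: lst = [11, 15, 1, 19, 1]
After line 2 (remove first 19): lst = [11, 15, 1, 1]
After line 3 (insert 38 at index 0): lst = [38, 11, 15, 1, 1]

[38, 11, 15, 1, 1]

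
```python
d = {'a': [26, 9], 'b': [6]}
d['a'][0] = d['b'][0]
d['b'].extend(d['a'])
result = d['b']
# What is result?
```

After line 1: d = {'a': [26, 9], 'b': [6]}
After line 2 (a[0] = b[0] = 6): d = {'a': [6, 9], 'b': [6]}
After line 3 (b.extend(a) appends [6, 9]): d = {'a': [6, 9], 'b': [6, 6, 9]}
After line 4: result = d['b'] = [6, 6, 9]

[6, 6, 9]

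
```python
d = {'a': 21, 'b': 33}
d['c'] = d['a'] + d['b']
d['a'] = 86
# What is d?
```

After line 1: d = {'a': 21, 'b': 33}
After line 2 (d['c'] = 21 + 33): d = {'a': 21, 'b': 33, 'c': 54}
After line 3: d = {'a': 86, 'b': 33, 'c': 54}

{'a': 86, 'b': 33, 'c': 54}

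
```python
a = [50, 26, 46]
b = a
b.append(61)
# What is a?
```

After line 1: a = [50, 26, 46]
After line 2 (b = a is an alias, same object): a = [50, 26, 46], b = [50, 26, 46]
After line 3 (b.append mutates the shared list): a = [50, 26, 46, 61], b = [50, 26, 46, 61]

[50, 26, 46, 61]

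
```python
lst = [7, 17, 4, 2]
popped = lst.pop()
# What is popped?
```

2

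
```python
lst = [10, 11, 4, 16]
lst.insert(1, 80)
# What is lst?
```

[10, 80, 11, 4, 16]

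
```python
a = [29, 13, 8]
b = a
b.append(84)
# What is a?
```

After line 1: a = [29, 13, 8]
After line 2 (b = a is an alias, same object): a = [29, 13, 8], b = [29, 13, 8]
After line 3 (b.append mutates the shared list): a = [29, 13, 8, 84], b = [29, 13, 8, 84]

[29, 13, 8, 84]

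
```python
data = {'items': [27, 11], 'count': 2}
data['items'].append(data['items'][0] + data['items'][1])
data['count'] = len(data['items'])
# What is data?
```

After line 1: data = {'items': [27, 11], 'count': 2}
After line 2 (append 27 + 11 = 38): data = {'items': [27, 11, 38], 'count': 2}
After line 3 (count = len(items) = 3): data = {'items': [27, 11, 38], 'count': 3}

{'items': [27, 11, 38], 'count': 3}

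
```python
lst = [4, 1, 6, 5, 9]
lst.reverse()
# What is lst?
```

[9, 5, 6, 1, 4]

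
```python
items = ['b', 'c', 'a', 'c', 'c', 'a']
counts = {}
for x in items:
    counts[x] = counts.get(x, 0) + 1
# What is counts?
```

Initial: counts = {}, items = ['b', 'c', 'a', 'c', 'c', 'a']
See 'b': counts = {'b': 1}
See 'c': counts = {'b': 1, 'c': 1}
See 'a': counts = {'b': 1, 'c': 1, 'a': 1}
See 'c': counts = {'b': 1, 'c': 2, 'a': 1}
See 'c': counts = {'b': 1, 'c': 3, 'a': 1}
See 'a': counts = {'b': 1, 'c': 3, 'a': 2}

{'b': 1, 'c': 3, 'a': 2}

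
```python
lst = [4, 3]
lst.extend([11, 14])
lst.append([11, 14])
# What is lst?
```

After line 1: lst = [4, 3]
After line 2 (extend unpacks [11, 14]): lst = [4, 3, 11, 14]
After line 3 (append adds [11, 14] as single element): lst = [4, 3, 11, 14, [11, 14]]

[4, 3, 11, 14, [11, 14]]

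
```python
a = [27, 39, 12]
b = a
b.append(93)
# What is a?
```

After line 1: a = [27, 39, 12]
After line 2 (b = a is an alias, same object): a = [27, 39, 12], b = [27, 39, 12]
After line 3 (b.append mutates the shared list): a = [27, 39, 12, 93], b = [27, 39, 12, 93]

[27, 39, 12, 93]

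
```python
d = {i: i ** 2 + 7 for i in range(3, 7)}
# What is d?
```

{3: 16, 4: 23, 5: 32, 6: 43}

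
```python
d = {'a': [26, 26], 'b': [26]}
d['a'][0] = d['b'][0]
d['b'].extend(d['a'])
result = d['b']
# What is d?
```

After line 1: d = {'a': [26, 26], 'b': [26]}
After line 2 (a[0] = b[0] = 26): d = {'a': [26, 26], 'b': [26]}
After line 3 (b.extend(a) appends [26, 26]): d = {'a': [26, 26], 'b': [26, 26, 26]}
After line 4: result = d['b'] = [26, 26, 26]

{'a': [26, 26], 'b': [26, 26, 26]}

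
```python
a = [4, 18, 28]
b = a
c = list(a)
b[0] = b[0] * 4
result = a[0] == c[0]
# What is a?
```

After line 1: a = [4, 18, 28]
After line 2 (b = a, alias): a = [4, 18, 28], b = [4, 18, 28]
After line 3 (c = list(a) is a copy, new object): c = [4, 18, 28]
After line 4 (b[0] = 4 * 4 = 16; mutates shared a/b): a = b = [16, 18, 28], c = [4, 18, 28]
After line 5 (a[0] = 16, c[0] = 4; result = False)

[16, 18, 28]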